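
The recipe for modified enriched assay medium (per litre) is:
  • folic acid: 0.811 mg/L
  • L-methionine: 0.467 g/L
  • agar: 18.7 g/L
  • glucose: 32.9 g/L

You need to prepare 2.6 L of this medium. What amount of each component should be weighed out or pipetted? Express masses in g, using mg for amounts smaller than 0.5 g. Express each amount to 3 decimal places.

Working volume: 2.6 L.
folic acid: 0.811 mg/L × 2.6 L = 2.109 mg
L-methionine: 0.467 g/L × 2.6 L = 1.214 g
agar: 18.7 g/L × 2.6 L = 48.620 g
glucose: 32.9 g/L × 2.6 L = 85.540 g

folic acid 2.109 mg; L-methionine 1.214 g; agar 48.620 g; glucose 85.540 g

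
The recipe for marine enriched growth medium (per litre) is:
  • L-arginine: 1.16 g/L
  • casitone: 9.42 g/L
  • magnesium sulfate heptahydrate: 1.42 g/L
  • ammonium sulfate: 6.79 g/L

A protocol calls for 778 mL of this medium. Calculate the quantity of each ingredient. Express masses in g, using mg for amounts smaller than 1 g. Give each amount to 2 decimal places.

Working volume: 778 mL = 0.778 L.
L-arginine: 1.16 g/L × 0.778 L = 0.90248 g = 902.48 mg
casitone: 9.42 g/L × 0.778 L = 7.33 g
magnesium sulfate heptahydrate: 1.42 g/L × 0.778 L = 1.10 g
ammonium sulfate: 6.79 g/L × 0.778 L = 5.28 g

L-arginine 902.48 mg; casitone 7.33 g; magnesium sulfate heptahydrate 1.10 g; ammonium sulfate 5.28 g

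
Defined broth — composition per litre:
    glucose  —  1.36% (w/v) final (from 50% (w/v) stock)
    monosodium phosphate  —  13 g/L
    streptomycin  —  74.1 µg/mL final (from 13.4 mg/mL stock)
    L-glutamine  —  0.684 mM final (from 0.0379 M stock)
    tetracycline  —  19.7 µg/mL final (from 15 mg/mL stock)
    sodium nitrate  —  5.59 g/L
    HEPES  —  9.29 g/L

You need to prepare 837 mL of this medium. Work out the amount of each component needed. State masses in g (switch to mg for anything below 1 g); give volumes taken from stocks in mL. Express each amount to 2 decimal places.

glucose 22.77 mL; monosodium phosphate 10.88 g; streptomycin 4.63 mL; L-glutamine 15.11 mL; tetracycline 1.10 mL; sodium nitrate 4.68 g; HEPES 7.78 g

Scale factor relative to 1 L: 0.837.
glucose: C1V1 = C2V2 → 1.36% ÷ 50% × 837 mL = 22.77 mL
monosodium phosphate: 13 g/L × 0.837 L = 10.88 g
streptomycin: C1V1 = C2V2 → 74.1 µg/mL × 837 mL ÷ 13400 µg/mL = 4.63 mL
L-glutamine: V = C2·V2/C1 = 0.684 mM × 837 mL ÷ 37.9 mM = 15.11 mL
tetracycline: V = C2·V2/C1 = 19.7 µg/mL × 837 mL ÷ 15000 µg/mL = 1.10 mL
sodium nitrate: 5.59 g/L × 0.837 L = 4.68 g
HEPES: 9.29 g/L × 0.837 L = 7.78 g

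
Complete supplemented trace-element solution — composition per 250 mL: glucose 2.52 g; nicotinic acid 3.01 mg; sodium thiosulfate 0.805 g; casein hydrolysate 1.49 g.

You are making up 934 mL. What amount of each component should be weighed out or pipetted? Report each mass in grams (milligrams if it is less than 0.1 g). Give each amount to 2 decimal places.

glucose 9.41 g; nicotinic acid 11.25 mg; sodium thiosulfate 3.01 g; casein hydrolysate 5.57 g

Ratio of target to recipe volume: 934 / 250 = 3.736.
glucose: 2.52 g × (934 mL / 250 mL) = 9.41 g
nicotinic acid: 3.01 mg × (934 mL / 250 mL) = 11.25 mg
sodium thiosulfate: 0.805 g × (934 mL / 250 mL) = 3.01 g
casein hydrolysate: 1.49 g × (934 mL / 250 mL) = 5.57 g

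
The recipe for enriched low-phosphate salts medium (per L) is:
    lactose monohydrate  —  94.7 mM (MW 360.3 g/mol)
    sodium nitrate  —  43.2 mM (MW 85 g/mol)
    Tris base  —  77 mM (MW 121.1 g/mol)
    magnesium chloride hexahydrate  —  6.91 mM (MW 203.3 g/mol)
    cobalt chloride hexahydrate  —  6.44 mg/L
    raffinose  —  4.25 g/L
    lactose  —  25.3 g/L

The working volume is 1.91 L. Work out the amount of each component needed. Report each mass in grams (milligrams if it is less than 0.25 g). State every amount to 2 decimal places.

lactose monohydrate 65.17 g; sodium nitrate 7.01 g; Tris base 17.81 g; magnesium chloride hexahydrate 2.68 g; cobalt chloride hexahydrate 12.30 mg; raffinose 8.12 g; lactose 48.32 g

Working volume: 1.91 L.
lactose monohydrate: 94.7 mmol/L × 360.3 g/mol × 1.91 L ÷ 1000 = 65.17 g
sodium nitrate: 43.2 mmol/L × 85 g/mol × 1.91 L ÷ 1000 = 7.01 g
Tris base: 77 mmol/L × 121.1 g/mol × 1.91 L ÷ 1000 = 17.81 g
magnesium chloride hexahydrate: 6.91 mmol/L × 203.3 g/mol × 1.91 L ÷ 1000 = 2.68 g
cobalt chloride hexahydrate: 6.44 mg/L × 1.91 L = 12.30 mg
raffinose: 4.25 g/L × 1.91 L = 8.12 g
lactose: 25.3 g/L × 1.91 L = 48.32 g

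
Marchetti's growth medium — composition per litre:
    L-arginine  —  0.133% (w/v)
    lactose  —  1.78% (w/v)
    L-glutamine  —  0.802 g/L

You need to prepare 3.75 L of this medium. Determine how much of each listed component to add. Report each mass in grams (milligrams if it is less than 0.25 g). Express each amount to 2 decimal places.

Scale factor relative to 1 L: 3.75.
L-arginine: 0.133% w/v = 1.33 g/L → 1.33 × 3.75 L = 4.99 g
lactose: 1.78% w/v = 17.8 g/L → 17.8 × 3.75 L = 66.75 g
L-glutamine: 0.802 g/L × 3.75 L = 3.01 g

L-arginine 4.99 g; lactose 66.75 g; L-glutamine 3.01 g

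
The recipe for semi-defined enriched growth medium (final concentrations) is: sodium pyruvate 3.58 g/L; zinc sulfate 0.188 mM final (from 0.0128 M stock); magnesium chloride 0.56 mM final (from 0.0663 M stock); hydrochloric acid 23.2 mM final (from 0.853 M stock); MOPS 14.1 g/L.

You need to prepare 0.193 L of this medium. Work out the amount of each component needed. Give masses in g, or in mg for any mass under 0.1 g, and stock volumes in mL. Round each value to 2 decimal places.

sodium pyruvate 0.69 g; zinc sulfate 2.83 mL; magnesium chloride 1.63 mL; hydrochloric acid 5.25 mL; MOPS 2.72 g

Working volume: 0.193 L.
sodium pyruvate: 3.58 g/L × 0.193 L = 0.69 g
zinc sulfate: V = C2·V2/C1 = 0.188 mM × 193 mL ÷ 12.8 mM = 2.83 mL
magnesium chloride: C1V1 = C2V2 → 0.56 mM × 193 mL ÷ 66.3 mM = 1.63 mL
hydrochloric acid: dilute stock: 23.2 mM × 193 mL ÷ 853 mM = 5.25 mL
MOPS: 14.1 g/L × 0.193 L = 2.72 g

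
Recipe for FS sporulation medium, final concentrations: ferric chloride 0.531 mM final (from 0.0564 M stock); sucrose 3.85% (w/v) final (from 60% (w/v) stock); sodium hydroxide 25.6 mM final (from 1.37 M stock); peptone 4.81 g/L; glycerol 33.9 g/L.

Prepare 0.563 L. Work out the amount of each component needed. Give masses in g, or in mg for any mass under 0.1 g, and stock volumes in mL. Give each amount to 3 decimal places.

ferric chloride 5.301 mL; sucrose 36.126 mL; sodium hydroxide 10.520 mL; peptone 2.708 g; glycerol 19.086 g

Working volume: 0.563 L.
ferric chloride: C1V1 = C2V2 → 0.531 mM × 563 mL ÷ 56.4 mM = 5.301 mL
sucrose: V = C2·V2/C1 = 3.85% ÷ 60% × 563 mL = 36.126 mL
sodium hydroxide: C1V1 = C2V2 → 25.6 mM × 563 mL ÷ 1370 mM = 10.520 mL
peptone: 4.81 g/L × 0.563 L = 2.708 g
glycerol: 33.9 g/L × 0.563 L = 19.086 g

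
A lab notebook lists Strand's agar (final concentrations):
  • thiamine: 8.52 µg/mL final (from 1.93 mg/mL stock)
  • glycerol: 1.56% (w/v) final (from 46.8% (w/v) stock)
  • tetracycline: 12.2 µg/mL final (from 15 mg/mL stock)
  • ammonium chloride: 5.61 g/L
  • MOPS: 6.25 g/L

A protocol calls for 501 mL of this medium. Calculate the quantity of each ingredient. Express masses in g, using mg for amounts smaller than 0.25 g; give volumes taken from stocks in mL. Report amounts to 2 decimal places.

thiamine 2.21 mL; glycerol 16.70 mL; tetracycline 0.41 mL; ammonium chloride 2.81 g; MOPS 3.13 g

Target volume = 501 mL = 0.501 L.
thiamine: C1V1 = C2V2 → 8.52 µg/mL × 501 mL ÷ 1930 µg/mL = 2.21 mL
glycerol: dilute stock: 1.56% ÷ 46.8% × 501 mL = 16.70 mL
tetracycline: V = C2·V2/C1 = 12.2 µg/mL × 501 mL ÷ 15000 µg/mL = 0.41 mL
ammonium chloride: 5.61 g/L × 0.501 L = 2.81 g
MOPS: 6.25 g/L × 0.501 L = 3.13 g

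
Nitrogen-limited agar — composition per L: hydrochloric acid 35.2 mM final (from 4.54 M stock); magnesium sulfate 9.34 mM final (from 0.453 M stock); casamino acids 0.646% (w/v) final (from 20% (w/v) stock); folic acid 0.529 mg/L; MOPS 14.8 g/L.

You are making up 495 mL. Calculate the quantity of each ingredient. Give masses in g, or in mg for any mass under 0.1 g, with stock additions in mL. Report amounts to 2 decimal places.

hydrochloric acid 3.84 mL; magnesium sulfate 10.21 mL; casamino acids 15.99 mL; folic acid 0.26 mg; MOPS 7.33 g

Working volume: 495 mL = 0.495 L.
hydrochloric acid: dilute stock: 35.2 mM × 495 mL ÷ 4540 mM = 3.84 mL
magnesium sulfate: V = C2·V2/C1 = 9.34 mM × 495 mL ÷ 453 mM = 10.21 mL
casamino acids: V = C2·V2/C1 = 0.646% ÷ 20% × 495 mL = 15.99 mL
folic acid: 0.529 mg/L × 0.495 L = 0.26 mg
MOPS: 14.8 g/L × 0.495 L = 7.33 g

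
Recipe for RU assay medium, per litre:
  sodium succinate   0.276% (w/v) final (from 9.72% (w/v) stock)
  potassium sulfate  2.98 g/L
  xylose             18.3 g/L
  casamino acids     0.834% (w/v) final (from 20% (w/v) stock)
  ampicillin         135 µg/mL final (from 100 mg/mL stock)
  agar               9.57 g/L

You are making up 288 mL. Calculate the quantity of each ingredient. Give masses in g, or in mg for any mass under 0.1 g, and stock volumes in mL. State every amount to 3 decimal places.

sodium succinate 8.178 mL; potassium sulfate 0.858 g; xylose 5.270 g; casamino acids 12.010 mL; ampicillin 0.389 mL; agar 2.756 g

Target volume = 288 mL = 0.288 L.
sodium succinate: V = C2·V2/C1 = 0.276% ÷ 9.72% × 288 mL = 8.178 mL
potassium sulfate: 2.98 g/L × 0.288 L = 0.858 g
xylose: 18.3 g/L × 0.288 L = 5.270 g
casamino acids: V = C2·V2/C1 = 0.834% ÷ 20% × 288 mL = 12.010 mL
ampicillin: dilute stock: 135 µg/mL × 288 mL ÷ 100000 µg/mL = 0.389 mL
agar: 9.57 g/L × 0.288 L = 2.756 g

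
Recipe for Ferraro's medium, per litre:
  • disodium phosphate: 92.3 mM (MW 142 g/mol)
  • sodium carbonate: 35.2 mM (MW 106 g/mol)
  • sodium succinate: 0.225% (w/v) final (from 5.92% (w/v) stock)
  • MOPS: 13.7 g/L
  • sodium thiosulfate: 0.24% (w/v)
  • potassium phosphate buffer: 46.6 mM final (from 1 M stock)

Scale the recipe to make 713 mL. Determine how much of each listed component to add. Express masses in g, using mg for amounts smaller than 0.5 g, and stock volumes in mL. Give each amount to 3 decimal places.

Working volume: 713 mL = 0.713 L.
disodium phosphate: 92.3 mmol/L × 142 g/mol × 0.713 L ÷ 1000 = 9.345 g
sodium carbonate: 35.2 mmol/L × 106 g/mol × 0.713 L ÷ 1000 = 2.660 g
sodium succinate: V = C2·V2/C1 = 0.225% ÷ 5.92% × 713 mL = 27.099 mL
MOPS: 13.7 g/L × 0.713 L = 9.768 g
sodium thiosulfate: 0.24 g per 100 mL × 713 mL ÷ 100 = 1.711 g
potassium phosphate buffer: V = C2·V2/C1 = 46.6 mM × 713 mL ÷ 1000 mM = 33.226 mL

disodium phosphate 9.345 g; sodium carbonate 2.660 g; sodium succinate 27.099 mL; MOPS 9.768 g; sodium thiosulfate 1.711 g; potassium phosphate buffer 33.226 mL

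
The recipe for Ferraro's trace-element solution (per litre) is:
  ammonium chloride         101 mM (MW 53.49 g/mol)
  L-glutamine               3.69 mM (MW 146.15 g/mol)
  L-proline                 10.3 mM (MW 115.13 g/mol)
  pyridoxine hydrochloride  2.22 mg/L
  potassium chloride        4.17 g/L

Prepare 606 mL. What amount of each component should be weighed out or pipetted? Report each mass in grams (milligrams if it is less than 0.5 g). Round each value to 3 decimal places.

Scale factor relative to 1 L: 0.606.
ammonium chloride: 101 mmol/L × 53.49 g/mol × 0.606 L ÷ 1000 = 3.274 g
L-glutamine: 3.69 mmol/L × 146.15 mg/mmol × 0.606 L = 326.812 mg
L-proline: 10.3 mmol/L × 115.13 g/mol × 0.606 L ÷ 1000 = 0.719 g
pyridoxine hydrochloride: 2.22 mg/L × 0.606 L = 1.345 mg
potassium chloride: 4.17 g/L × 0.606 L = 2.527 g

ammonium chloride 3.274 g; L-glutamine 326.812 mg; L-proline 0.719 g; pyridoxine hydrochloride 1.345 mg; potassium chloride 2.527 g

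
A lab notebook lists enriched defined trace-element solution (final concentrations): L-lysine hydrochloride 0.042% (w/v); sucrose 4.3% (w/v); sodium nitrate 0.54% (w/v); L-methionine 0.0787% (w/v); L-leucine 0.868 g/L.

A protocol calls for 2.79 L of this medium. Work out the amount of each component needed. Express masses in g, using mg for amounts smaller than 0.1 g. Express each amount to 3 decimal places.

Working volume: 2.79 L.
L-lysine hydrochloride: 0.042% w/v = 0.42 g/L → 0.42 × 2.79 L = 1.172 g
sucrose: 4.3 g per 100 mL × 2790 mL ÷ 100 = 119.970 g
sodium nitrate: 0.54 g per 100 mL × 2790 mL ÷ 100 = 15.066 g
L-methionine: 0.0787 g per 100 mL × 2790 mL ÷ 100 = 2.196 g
L-leucine: 0.868 g/L × 2.79 L = 2.422 g

L-lysine hydrochloride 1.172 g; sucrose 119.970 g; sodium nitrate 15.066 g; L-methionine 2.196 g; L-leucine 2.422 g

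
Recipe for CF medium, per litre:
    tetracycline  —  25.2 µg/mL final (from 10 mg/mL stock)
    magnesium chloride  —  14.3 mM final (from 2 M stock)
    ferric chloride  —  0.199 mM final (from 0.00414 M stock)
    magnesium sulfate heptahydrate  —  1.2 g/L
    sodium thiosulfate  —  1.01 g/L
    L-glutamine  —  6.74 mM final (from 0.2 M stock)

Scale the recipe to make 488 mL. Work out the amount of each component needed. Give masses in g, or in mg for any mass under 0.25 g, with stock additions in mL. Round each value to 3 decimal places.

Scale factor relative to 1 L: 0.488.
tetracycline: V = C2·V2/C1 = 25.2 µg/mL × 488 mL ÷ 10000 µg/mL = 1.230 mL
magnesium chloride: V = C2·V2/C1 = 14.3 mM × 488 mL ÷ 2000 mM = 3.489 mL
ferric chloride: V = C2·V2/C1 = 0.199 mM × 488 mL ÷ 4.14 mM = 23.457 mL
magnesium sulfate heptahydrate: 1.2 g/L × 0.488 L = 0.586 g
sodium thiosulfate: 1.01 g/L × 0.488 L = 0.493 g
L-glutamine: V = C2·V2/C1 = 6.74 mM × 488 mL ÷ 200 mM = 16.446 mL

tetracycline 1.230 mL; magnesium chloride 3.489 mL; ferric chloride 23.457 mL; magnesium sulfate heptahydrate 0.586 g; sodium thiosulfate 0.493 g; L-glutamine 16.446 mL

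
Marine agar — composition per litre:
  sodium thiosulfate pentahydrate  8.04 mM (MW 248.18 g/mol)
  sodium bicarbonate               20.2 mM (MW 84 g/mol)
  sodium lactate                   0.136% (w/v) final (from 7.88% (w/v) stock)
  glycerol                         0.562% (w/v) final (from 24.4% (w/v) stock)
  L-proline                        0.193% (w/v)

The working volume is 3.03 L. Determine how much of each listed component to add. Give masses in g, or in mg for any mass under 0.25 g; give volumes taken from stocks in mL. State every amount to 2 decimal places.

sodium thiosulfate pentahydrate 6.05 g; sodium bicarbonate 5.14 g; sodium lactate 52.29 mL; glycerol 69.79 mL; L-proline 5.85 g

Scale factor relative to 1 L: 3.03.
sodium thiosulfate pentahydrate: 8.04 mmol/L × 248.18 g/mol × 3.03 L ÷ 1000 = 6.05 g
sodium bicarbonate: 20.2 mmol/L × 84 g/mol × 3.03 L ÷ 1000 = 5.14 g
sodium lactate: V = C2·V2/C1 = 0.136% ÷ 7.88% × 3030 mL = 52.29 mL
glycerol: dilute stock: 0.562% ÷ 24.4% × 3030 mL = 69.79 mL
L-proline: 0.193% w/v = 1.93 g/L → 1.93 × 3.03 L = 5.85 g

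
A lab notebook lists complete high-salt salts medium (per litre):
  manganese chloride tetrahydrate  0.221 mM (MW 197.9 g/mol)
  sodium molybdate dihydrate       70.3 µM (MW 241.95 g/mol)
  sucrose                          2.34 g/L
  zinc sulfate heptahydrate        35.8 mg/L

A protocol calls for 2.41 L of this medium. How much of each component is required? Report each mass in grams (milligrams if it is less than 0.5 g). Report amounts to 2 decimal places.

Scale factor relative to 1 L: 2.41.
manganese chloride tetrahydrate: 0.221 mmol/L × 197.9 mg/mmol × 2.41 L = 105.40 mg
sodium molybdate dihydrate: 70.3 µmol/L × 241.95 g/mol × 2.41 L ÷ 1000 = 40.99 mg
sucrose: 2.34 g/L × 2.41 L = 5.64 g
zinc sulfate heptahydrate: 35.8 mg/L × 2.41 L = 86.28 mg

manganese chloride tetrahydrate 105.40 mg; sodium molybdate dihydrate 40.99 mg; sucrose 5.64 g; zinc sulfate heptahydrate 86.28 mg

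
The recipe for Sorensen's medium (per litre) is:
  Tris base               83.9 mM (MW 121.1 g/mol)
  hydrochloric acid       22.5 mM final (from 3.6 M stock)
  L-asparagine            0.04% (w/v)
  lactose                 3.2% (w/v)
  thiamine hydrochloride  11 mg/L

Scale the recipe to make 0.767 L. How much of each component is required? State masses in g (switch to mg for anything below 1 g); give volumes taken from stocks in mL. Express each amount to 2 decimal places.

Tris base 7.79 g; hydrochloric acid 4.79 mL; L-asparagine 306.80 mg; lactose 24.54 g; thiamine hydrochloride 8.44 mg

Scale factor relative to 1 L: 0.767.
Tris base: 83.9 mmol/L × 121.1 g/mol × 0.767 L ÷ 1000 = 7.79 g
hydrochloric acid: V = C2·V2/C1 = 22.5 mM × 767 mL ÷ 3600 mM = 4.79 mL
L-asparagine: 0.04% w/v = 0.4 g/L → 0.4 × 0.767 L = 0.3068 g = 306.80 mg
lactose: 3.2% w/v = 32 g/L → 32 × 0.767 L = 24.54 g
thiamine hydrochloride: 11 mg/L × 0.767 L = 8.44 mg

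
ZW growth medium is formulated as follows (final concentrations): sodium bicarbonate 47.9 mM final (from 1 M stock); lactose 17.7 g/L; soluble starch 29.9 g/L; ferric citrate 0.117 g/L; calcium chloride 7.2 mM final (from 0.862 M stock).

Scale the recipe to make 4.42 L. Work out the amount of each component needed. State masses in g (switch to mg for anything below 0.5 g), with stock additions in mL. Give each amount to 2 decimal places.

sodium bicarbonate 211.72 mL; lactose 78.23 g; soluble starch 132.16 g; ferric citrate 0.52 g; calcium chloride 36.92 mL

Working volume: 4.42 L.
sodium bicarbonate: C1V1 = C2V2 → 47.9 mM × 4420 mL ÷ 1000 mM = 211.72 mL
lactose: 17.7 g/L × 4.42 L = 78.23 g
soluble starch: 29.9 g/L × 4.42 L = 132.16 g
ferric citrate: 0.117 g/L × 4.42 L = 0.52 g
calcium chloride: V = C2·V2/C1 = 7.2 mM × 4420 mL ÷ 862 mM = 36.92 mL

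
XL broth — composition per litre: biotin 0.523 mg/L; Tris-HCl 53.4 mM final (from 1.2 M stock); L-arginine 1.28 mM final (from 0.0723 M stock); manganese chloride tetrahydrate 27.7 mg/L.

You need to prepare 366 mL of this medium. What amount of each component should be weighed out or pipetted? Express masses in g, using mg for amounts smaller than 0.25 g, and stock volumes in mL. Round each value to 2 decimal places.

biotin 0.19 mg; Tris-HCl 16.29 mL; L-arginine 6.48 mL; manganese chloride tetrahydrate 10.14 mg

Working volume: 366 mL = 0.366 L.
biotin: 0.523 mg/L × 0.366 L = 0.19 mg
Tris-HCl: V = C2·V2/C1 = 53.4 mM × 366 mL ÷ 1200 mM = 16.29 mL
L-arginine: dilute stock: 1.28 mM × 366 mL ÷ 72.3 mM = 6.48 mL
manganese chloride tetrahydrate: 27.7 mg/L × 0.366 L = 10.14 mg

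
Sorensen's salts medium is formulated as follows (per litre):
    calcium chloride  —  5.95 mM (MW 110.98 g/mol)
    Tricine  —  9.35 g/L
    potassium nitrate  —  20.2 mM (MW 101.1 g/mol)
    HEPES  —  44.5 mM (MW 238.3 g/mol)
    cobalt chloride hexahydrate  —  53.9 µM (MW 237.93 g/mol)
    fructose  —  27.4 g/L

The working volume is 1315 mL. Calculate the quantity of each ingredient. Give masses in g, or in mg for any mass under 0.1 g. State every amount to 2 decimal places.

Working volume: 1315 mL = 1.315 L.
calcium chloride: 5.95 mmol/L × 110.98 g/mol × 1.315 L ÷ 1000 = 0.87 g
Tricine: 9.35 g/L × 1.315 L = 12.30 g
potassium nitrate: 20.2 mmol/L × 101.1 g/mol × 1.315 L ÷ 1000 = 2.69 g
HEPES: 44.5 mmol/L × 238.3 g/mol × 1.315 L ÷ 1000 = 13.94 g
cobalt chloride hexahydrate: 53.9 µmol/L × 237.93 g/mol × 1.315 L ÷ 1000 = 16.86 mg
fructose: 27.4 g/L × 1.315 L = 36.03 g

calcium chloride 0.87 g; Tricine 12.30 g; potassium nitrate 2.69 g; HEPES 13.94 g; cobalt chloride hexahydrate 16.86 mg; fructose 36.03 g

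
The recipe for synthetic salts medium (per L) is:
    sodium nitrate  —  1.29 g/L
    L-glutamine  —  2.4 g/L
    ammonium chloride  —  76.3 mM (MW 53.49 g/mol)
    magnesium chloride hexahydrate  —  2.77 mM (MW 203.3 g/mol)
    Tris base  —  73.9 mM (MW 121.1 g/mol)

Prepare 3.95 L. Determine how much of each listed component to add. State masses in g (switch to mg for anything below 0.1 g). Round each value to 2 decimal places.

Scale factor relative to 1 L: 3.95.
sodium nitrate: 1.29 g/L × 3.95 L = 5.10 g
L-glutamine: 2.4 g/L × 3.95 L = 9.48 g
ammonium chloride: 76.3 mmol/L × 53.49 g/mol × 3.95 L ÷ 1000 = 16.12 g
magnesium chloride hexahydrate: 2.77 mmol/L × 203.3 g/mol × 3.95 L ÷ 1000 = 2.22 g
Tris base: 73.9 mmol/L × 121.1 g/mol × 3.95 L ÷ 1000 = 35.35 g

sodium nitrate 5.10 g; L-glutamine 9.48 g; ammonium chloride 16.12 g; magnesium chloride hexahydrate 2.22 g; Tris base 35.35 g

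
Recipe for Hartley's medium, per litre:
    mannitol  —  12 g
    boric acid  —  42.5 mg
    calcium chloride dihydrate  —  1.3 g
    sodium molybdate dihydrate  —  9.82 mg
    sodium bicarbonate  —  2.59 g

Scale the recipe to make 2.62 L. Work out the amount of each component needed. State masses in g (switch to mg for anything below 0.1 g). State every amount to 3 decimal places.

mannitol 31.440 g; boric acid 0.111 g; calcium chloride dihydrate 3.406 g; sodium molybdate dihydrate 25.728 mg; sodium bicarbonate 6.786 g

Ratio of target to recipe volume: 2620 / 1000 = 2.62.
mannitol: 12 g × (2620 mL / 1000 mL) = 31.440 g
boric acid: 42.5 mg × (2620 mL / 1000 mL) = 111.35 mg = 0.111 g
calcium chloride dihydrate: 1.3 g × (2620 mL / 1000 mL) = 3.406 g
sodium molybdate dihydrate: 9.82 mg × (2620 mL / 1000 mL) = 25.728 mg
sodium bicarbonate: 2.59 g × (2620 mL / 1000 mL) = 6.786 g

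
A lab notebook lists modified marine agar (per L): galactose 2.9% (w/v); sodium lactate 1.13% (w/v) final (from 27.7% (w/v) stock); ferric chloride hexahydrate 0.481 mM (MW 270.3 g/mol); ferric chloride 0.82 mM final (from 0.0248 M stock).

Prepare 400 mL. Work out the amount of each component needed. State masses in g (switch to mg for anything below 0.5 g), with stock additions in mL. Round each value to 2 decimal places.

galactose 11.60 g; sodium lactate 16.32 mL; ferric chloride hexahydrate 52.01 mg; ferric chloride 13.23 mL

Scale factor relative to 1 L: 0.4.
galactose: 2.9 g per 100 mL × 400 mL ÷ 100 = 11.60 g
sodium lactate: V = C2·V2/C1 = 1.13% ÷ 27.7% × 400 mL = 16.32 mL
ferric chloride hexahydrate: 0.481 mmol/L × 270.3 mg/mmol × 0.4 L = 52.01 mg
ferric chloride: V = C2·V2/C1 = 0.82 mM × 400 mL ÷ 24.8 mM = 13.23 mL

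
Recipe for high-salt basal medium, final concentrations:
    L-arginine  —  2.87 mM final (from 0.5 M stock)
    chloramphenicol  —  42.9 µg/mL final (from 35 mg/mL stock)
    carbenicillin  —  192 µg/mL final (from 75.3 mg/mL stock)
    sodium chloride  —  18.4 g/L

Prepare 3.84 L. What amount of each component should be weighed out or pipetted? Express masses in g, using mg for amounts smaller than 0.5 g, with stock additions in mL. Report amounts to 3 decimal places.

L-arginine 22.042 mL; chloramphenicol 4.707 mL; carbenicillin 9.791 mL; sodium chloride 70.656 g

Working volume: 3.84 L.
L-arginine: dilute stock: 2.87 mM × 3840 mL ÷ 500 mM = 22.042 mL
chloramphenicol: V = C2·V2/C1 = 42.9 µg/mL × 3840 mL ÷ 35000 µg/mL = 4.707 mL
carbenicillin: C1V1 = C2V2 → 192 µg/mL × 3840 mL ÷ 75300 µg/mL = 9.791 mL
sodium chloride: 18.4 g/L × 3.84 L = 70.656 g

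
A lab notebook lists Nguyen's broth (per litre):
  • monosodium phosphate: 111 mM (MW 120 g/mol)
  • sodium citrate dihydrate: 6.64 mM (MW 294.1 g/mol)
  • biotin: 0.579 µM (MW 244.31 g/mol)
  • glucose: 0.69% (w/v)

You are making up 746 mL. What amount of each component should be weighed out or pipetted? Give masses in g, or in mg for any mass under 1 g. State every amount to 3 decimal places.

Working volume: 746 mL = 0.746 L.
monosodium phosphate: 111 mmol/L × 120 g/mol × 0.746 L ÷ 1000 = 9.937 g
sodium citrate dihydrate: 6.64 mmol/L × 294.1 g/mol × 0.746 L ÷ 1000 = 1.457 g
biotin: 0.579 µmol/L × 244.31 g/mol × 0.746 L ÷ 1000 = 0.106 mg
glucose: 0.69 g per 100 mL × 746 mL ÷ 100 = 5.147 g

monosodium phosphate 9.937 g; sodium citrate dihydrate 1.457 g; biotin 0.106 mg; glucose 5.147 g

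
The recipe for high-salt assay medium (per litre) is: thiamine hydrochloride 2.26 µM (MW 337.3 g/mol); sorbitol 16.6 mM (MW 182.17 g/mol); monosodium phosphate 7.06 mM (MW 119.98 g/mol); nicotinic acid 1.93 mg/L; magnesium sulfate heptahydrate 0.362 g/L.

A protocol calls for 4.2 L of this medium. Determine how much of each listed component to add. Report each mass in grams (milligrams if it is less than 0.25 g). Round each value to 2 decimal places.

Scale factor relative to 1 L: 4.2.
thiamine hydrochloride: 2.26 µmol/L × 337.3 g/mol × 4.2 L ÷ 1000 = 3.20 mg
sorbitol: 16.6 mmol/L × 182.17 g/mol × 4.2 L ÷ 1000 = 12.70 g
monosodium phosphate: 7.06 mmol/L × 119.98 g/mol × 4.2 L ÷ 1000 = 3.56 g
nicotinic acid: 1.93 mg/L × 4.2 L = 8.11 mg
magnesium sulfate heptahydrate: 0.362 g/L × 4.2 L = 1.52 g

thiamine hydrochloride 3.20 mg; sorbitol 12.70 g; monosodium phosphate 3.56 g; nicotinic acid 8.11 mg; magnesium sulfate heptahydrate 1.52 g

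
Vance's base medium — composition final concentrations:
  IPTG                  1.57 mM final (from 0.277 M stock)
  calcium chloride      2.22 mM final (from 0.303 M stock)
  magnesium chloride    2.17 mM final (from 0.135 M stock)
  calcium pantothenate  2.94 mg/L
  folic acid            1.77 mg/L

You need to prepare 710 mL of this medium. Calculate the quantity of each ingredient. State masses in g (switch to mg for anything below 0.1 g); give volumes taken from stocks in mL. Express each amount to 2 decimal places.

IPTG 4.02 mL; calcium chloride 5.20 mL; magnesium chloride 11.41 mL; calcium pantothenate 2.09 mg; folic acid 1.26 mg

Target volume = 710 mL = 0.71 L.
IPTG: C1V1 = C2V2 → 1.57 mM × 710 mL ÷ 277 mM = 4.02 mL
calcium chloride: V = C2·V2/C1 = 2.22 mM × 710 mL ÷ 303 mM = 5.20 mL
magnesium chloride: C1V1 = C2V2 → 2.17 mM × 710 mL ÷ 135 mM = 11.41 mL
calcium pantothenate: 2.94 mg/L × 0.71 L = 2.09 mg
folic acid: 1.77 mg/L × 0.71 L = 1.26 mg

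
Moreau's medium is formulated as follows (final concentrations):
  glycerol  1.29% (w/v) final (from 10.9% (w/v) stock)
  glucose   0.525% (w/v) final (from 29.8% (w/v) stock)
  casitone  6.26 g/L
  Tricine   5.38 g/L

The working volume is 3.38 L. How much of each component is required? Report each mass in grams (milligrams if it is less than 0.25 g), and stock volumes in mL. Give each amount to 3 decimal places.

glycerol 400.018 mL; glucose 59.547 mL; casitone 21.159 g; Tricine 18.184 g

Scale factor relative to 1 L: 3.38.
glycerol: C1V1 = C2V2 → 1.29% ÷ 10.9% × 3380 mL = 400.018 mL
glucose: V = C2·V2/C1 = 0.525% ÷ 29.8% × 3380 mL = 59.547 mL
casitone: 6.26 g/L × 3.38 L = 21.159 g
Tricine: 5.38 g/L × 3.38 L = 18.184 g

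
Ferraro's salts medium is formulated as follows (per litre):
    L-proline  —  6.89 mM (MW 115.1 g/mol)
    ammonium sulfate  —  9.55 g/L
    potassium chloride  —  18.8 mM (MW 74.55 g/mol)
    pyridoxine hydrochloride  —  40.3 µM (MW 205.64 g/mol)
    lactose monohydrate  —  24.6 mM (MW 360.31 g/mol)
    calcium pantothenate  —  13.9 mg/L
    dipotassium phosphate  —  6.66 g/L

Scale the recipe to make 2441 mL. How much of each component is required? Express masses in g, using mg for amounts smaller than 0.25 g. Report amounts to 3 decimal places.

Target volume = 2441 mL = 2.441 L.
L-proline: 6.89 mmol/L × 115.1 g/mol × 2.441 L ÷ 1000 = 1.936 g
ammonium sulfate: 9.55 g/L × 2.441 L = 23.312 g
potassium chloride: 18.8 mmol/L × 74.55 g/mol × 2.441 L ÷ 1000 = 3.421 g
pyridoxine hydrochloride: 40.3 µmol/L × 205.64 g/mol × 2.441 L ÷ 1000 = 20.229 mg
lactose monohydrate: 24.6 mmol/L × 360.31 g/mol × 2.441 L ÷ 1000 = 21.636 g
calcium pantothenate: 13.9 mg/L × 2.441 L = 33.930 mg
dipotassium phosphate: 6.66 g/L × 2.441 L = 16.257 g

L-proline 1.936 g; ammonium sulfate 23.312 g; potassium chloride 3.421 g; pyridoxine hydrochloride 20.229 mg; lactose monohydrate 21.636 g; calcium pantothenate 33.930 mg; dipotassium phosphate 16.257 g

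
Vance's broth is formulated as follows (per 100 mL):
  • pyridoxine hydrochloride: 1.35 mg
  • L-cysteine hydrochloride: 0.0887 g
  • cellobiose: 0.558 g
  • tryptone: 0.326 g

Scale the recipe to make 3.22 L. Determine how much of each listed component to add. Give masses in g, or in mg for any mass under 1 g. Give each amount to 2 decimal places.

Ratio of target to recipe volume: 3220 / 100 = 32.2.
pyridoxine hydrochloride: 1.35 mg × (3220 mL / 100 mL) = 43.47 mg
L-cysteine hydrochloride: 0.0887 g × (3220 mL / 100 mL) = 2.86 g
cellobiose: 0.558 g × (3220 mL / 100 mL) = 17.97 g
tryptone: 0.326 g × (3220 mL / 100 mL) = 10.50 g

pyridoxine hydrochloride 43.47 mg; L-cysteine hydrochloride 2.86 g; cellobiose 17.97 g; tryptone 10.50 g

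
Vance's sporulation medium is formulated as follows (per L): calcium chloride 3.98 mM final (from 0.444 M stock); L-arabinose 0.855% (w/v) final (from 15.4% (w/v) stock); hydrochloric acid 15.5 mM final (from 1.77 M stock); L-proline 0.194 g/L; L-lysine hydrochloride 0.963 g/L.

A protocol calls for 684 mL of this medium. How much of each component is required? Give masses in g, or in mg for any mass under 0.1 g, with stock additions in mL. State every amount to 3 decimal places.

calcium chloride 6.131 mL; L-arabinose 37.975 mL; hydrochloric acid 5.990 mL; L-proline 0.133 g; L-lysine hydrochloride 0.659 g

Target volume = 684 mL = 0.684 L.
calcium chloride: V = C2·V2/C1 = 3.98 mM × 684 mL ÷ 444 mM = 6.131 mL
L-arabinose: C1V1 = C2V2 → 0.855% ÷ 15.4% × 684 mL = 37.975 mL
hydrochloric acid: dilute stock: 15.5 mM × 684 mL ÷ 1770 mM = 5.990 mL
L-proline: 0.194 g/L × 0.684 L = 0.133 g
L-lysine hydrochloride: 0.963 g/L × 0.684 L = 0.659 g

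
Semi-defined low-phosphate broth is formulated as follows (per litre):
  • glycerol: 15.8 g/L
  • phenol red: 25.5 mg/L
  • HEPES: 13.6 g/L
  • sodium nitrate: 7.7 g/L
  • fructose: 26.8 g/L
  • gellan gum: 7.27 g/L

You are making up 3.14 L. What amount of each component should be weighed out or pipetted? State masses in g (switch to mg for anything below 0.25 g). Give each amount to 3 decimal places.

glycerol 49.612 g; phenol red 80.070 mg; HEPES 42.704 g; sodium nitrate 24.178 g; fructose 84.152 g; gellan gum 22.828 g

Working volume: 3.14 L.
glycerol: 15.8 g/L × 3.14 L = 49.612 g
phenol red: 25.5 mg/L × 3.14 L = 80.070 mg
HEPES: 13.6 g/L × 3.14 L = 42.704 g
sodium nitrate: 7.7 g/L × 3.14 L = 24.178 g
fructose: 26.8 g/L × 3.14 L = 84.152 g
gellan gum: 7.27 g/L × 3.14 L = 22.828 g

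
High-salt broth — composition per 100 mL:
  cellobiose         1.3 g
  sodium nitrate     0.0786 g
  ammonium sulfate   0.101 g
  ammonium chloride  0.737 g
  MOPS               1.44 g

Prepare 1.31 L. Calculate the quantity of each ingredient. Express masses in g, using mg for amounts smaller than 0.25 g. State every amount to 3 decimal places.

Scale factor = 1310 mL / 100 mL = 13.1.
cellobiose: 1.3 g × (1310 mL / 100 mL) = 17.030 g
sodium nitrate: 0.0786 g × (1310 mL / 100 mL) = 1.030 g
ammonium sulfate: 0.101 g × (1310 mL / 100 mL) = 1.323 g
ammonium chloride: 0.737 g × (1310 mL / 100 mL) = 9.655 g
MOPS: 1.44 g × (1310 mL / 100 mL) = 18.864 g

cellobiose 17.030 g; sodium nitrate 1.030 g; ammonium sulfate 1.323 g; ammonium chloride 9.655 g; MOPS 18.864 g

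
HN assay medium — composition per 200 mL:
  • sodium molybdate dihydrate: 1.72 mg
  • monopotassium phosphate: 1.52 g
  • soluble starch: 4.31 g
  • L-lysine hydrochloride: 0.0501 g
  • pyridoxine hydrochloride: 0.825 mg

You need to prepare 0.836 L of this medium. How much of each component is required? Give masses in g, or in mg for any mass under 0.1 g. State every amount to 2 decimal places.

sodium molybdate dihydrate 7.19 mg; monopotassium phosphate 6.35 g; soluble starch 18.02 g; L-lysine hydrochloride 0.21 g; pyridoxine hydrochloride 3.45 mg

Ratio of target to recipe volume: 836 / 200 = 4.18.
sodium molybdate dihydrate: 1.72 mg × (836 mL / 200 mL) = 7.19 mg
monopotassium phosphate: 1.52 g × (836 mL / 200 mL) = 6.35 g
soluble starch: 4.31 g × (836 mL / 200 mL) = 18.02 g
L-lysine hydrochloride: 0.0501 g × (836 mL / 200 mL) = 0.21 g
pyridoxine hydrochloride: 0.825 mg × (836 mL / 200 mL) = 3.45 mg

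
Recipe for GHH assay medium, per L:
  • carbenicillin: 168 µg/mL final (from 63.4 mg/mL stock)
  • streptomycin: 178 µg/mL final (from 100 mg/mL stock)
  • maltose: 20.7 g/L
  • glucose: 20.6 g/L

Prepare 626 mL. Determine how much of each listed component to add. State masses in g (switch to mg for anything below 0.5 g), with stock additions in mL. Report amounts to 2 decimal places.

Working volume: 626 mL = 0.626 L.
carbenicillin: dilute stock: 168 µg/mL × 626 mL ÷ 63400 µg/mL = 1.66 mL
streptomycin: C1V1 = C2V2 → 178 µg/mL × 626 mL ÷ 100000 µg/mL = 1.11 mL
maltose: 20.7 g/L × 0.626 L = 12.96 g
glucose: 20.6 g/L × 0.626 L = 12.90 g

carbenicillin 1.66 mL; streptomycin 1.11 mL; maltose 12.96 g; glucose 12.90 g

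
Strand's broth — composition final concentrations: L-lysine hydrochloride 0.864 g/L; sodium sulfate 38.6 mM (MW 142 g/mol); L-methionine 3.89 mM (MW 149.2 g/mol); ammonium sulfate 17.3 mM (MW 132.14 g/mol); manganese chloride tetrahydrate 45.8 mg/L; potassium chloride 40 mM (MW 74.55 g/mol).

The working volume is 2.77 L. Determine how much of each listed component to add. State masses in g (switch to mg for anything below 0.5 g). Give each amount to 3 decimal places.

Scale factor relative to 1 L: 2.77.
L-lysine hydrochloride: 0.864 g/L × 2.77 L = 2.393 g
sodium sulfate: 38.6 mmol/L × 142 g/mol × 2.77 L ÷ 1000 = 15.183 g
L-methionine: 3.89 mmol/L × 149.2 g/mol × 2.77 L ÷ 1000 = 1.608 g
ammonium sulfate: 17.3 mmol/L × 132.14 g/mol × 2.77 L ÷ 1000 = 6.332 g
manganese chloride tetrahydrate: 45.8 mg/L × 2.77 L = 126.866 mg
potassium chloride: 40 mmol/L × 74.55 g/mol × 2.77 L ÷ 1000 = 8.260 g

L-lysine hydrochloride 2.393 g; sodium sulfate 15.183 g; L-methionine 1.608 g; ammonium sulfate 6.332 g; manganese chloride tetrahydrate 126.866 mg; potassium chloride 8.260 g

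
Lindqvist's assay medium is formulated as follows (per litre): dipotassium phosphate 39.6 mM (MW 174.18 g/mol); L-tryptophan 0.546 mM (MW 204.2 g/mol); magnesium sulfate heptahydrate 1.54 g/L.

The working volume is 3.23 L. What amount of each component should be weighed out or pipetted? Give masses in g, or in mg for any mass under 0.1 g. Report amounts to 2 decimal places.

dipotassium phosphate 22.28 g; L-tryptophan 0.36 g; magnesium sulfate heptahydrate 4.97 g

Scale factor relative to 1 L: 3.23.
dipotassium phosphate: 39.6 mmol/L × 174.18 g/mol × 3.23 L ÷ 1000 = 22.28 g
L-tryptophan: 0.546 mmol/L × 204.2 g/mol × 3.23 L ÷ 1000 = 0.36 g
magnesium sulfate heptahydrate: 1.54 g/L × 3.23 L = 4.97 g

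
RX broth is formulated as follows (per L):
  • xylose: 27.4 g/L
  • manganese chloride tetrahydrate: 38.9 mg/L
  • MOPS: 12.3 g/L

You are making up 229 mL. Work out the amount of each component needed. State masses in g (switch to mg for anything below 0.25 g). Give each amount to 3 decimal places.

Scale factor relative to 1 L: 0.229.
xylose: 27.4 g/L × 0.229 L = 6.275 g
manganese chloride tetrahydrate: 38.9 mg/L × 0.229 L = 8.908 mg
MOPS: 12.3 g/L × 0.229 L = 2.817 g

xylose 6.275 g; manganese chloride tetrahydrate 8.908 mg; MOPS 2.817 g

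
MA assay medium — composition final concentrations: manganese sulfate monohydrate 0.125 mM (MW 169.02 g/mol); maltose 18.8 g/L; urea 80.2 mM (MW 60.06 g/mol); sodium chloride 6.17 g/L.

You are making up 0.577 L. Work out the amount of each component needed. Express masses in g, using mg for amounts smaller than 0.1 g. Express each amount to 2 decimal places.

manganese sulfate monohydrate 12.19 mg; maltose 10.85 g; urea 2.78 g; sodium chloride 3.56 g

Scale factor relative to 1 L: 0.577.
manganese sulfate monohydrate: 0.125 mmol/L × 169.02 mg/mmol × 0.577 L = 12.19 mg
maltose: 18.8 g/L × 0.577 L = 10.85 g
urea: 80.2 mmol/L × 60.06 g/mol × 0.577 L ÷ 1000 = 2.78 g
sodium chloride: 6.17 g/L × 0.577 L = 3.56 g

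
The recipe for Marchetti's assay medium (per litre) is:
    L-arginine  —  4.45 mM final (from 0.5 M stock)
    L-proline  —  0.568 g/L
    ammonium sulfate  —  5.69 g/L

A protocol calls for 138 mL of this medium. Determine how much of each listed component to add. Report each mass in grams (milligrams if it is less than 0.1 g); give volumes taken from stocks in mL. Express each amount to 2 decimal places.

L-arginine 1.23 mL; L-proline 78.38 mg; ammonium sulfate 0.79 g

Target volume = 138 mL = 0.138 L.
L-arginine: dilute stock: 4.45 mM × 138 mL ÷ 500 mM = 1.23 mL
L-proline: 0.568 g/L × 0.138 L = 0.078384 g = 78.38 mg
ammonium sulfate: 5.69 g/L × 0.138 L = 0.79 g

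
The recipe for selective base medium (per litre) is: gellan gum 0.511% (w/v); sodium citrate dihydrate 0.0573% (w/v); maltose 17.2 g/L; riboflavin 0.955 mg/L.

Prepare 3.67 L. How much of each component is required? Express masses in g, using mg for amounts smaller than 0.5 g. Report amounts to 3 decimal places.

Working volume: 3.67 L.
gellan gum: 0.511% w/v = 5.11 g/L → 5.11 × 3.67 L = 18.754 g
sodium citrate dihydrate: 0.0573% w/v = 0.573 g/L → 0.573 × 3.67 L = 2.103 g
maltose: 17.2 g/L × 3.67 L = 63.124 g
riboflavin: 0.955 mg/L × 3.67 L = 3.505 mg

gellan gum 18.754 g; sodium citrate dihydrate 2.103 g; maltose 63.124 g; riboflavin 3.505 mg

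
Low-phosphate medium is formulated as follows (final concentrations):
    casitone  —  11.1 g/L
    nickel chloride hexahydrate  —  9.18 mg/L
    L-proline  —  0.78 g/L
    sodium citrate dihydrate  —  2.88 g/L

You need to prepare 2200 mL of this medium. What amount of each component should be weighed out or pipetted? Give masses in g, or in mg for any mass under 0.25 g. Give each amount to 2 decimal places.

Working volume: 2200 mL = 2.2 L.
casitone: 11.1 g/L × 2.2 L = 24.42 g
nickel chloride hexahydrate: 9.18 mg/L × 2.2 L = 20.20 mg
L-proline: 0.78 g/L × 2.2 L = 1.72 g
sodium citrate dihydrate: 2.88 g/L × 2.2 L = 6.34 g

casitone 24.42 g; nickel chloride hexahydrate 20.20 mg; L-proline 1.72 g; sodium citrate dihydrate 6.34 g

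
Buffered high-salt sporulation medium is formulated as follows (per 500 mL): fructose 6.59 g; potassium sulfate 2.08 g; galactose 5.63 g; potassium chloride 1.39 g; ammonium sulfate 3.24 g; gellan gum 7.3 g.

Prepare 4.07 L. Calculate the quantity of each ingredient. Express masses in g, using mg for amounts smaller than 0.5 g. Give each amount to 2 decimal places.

fructose 53.64 g; potassium sulfate 16.93 g; galactose 45.83 g; potassium chloride 11.31 g; ammonium sulfate 26.37 g; gellan gum 59.42 g

Scale factor = 4070 mL / 500 mL = 8.14.
fructose: 6.59 g × (4070 mL / 500 mL) = 53.64 g
potassium sulfate: 2.08 g × (4070 mL / 500 mL) = 16.93 g
galactose: 5.63 g × (4070 mL / 500 mL) = 45.83 g
potassium chloride: 1.39 g × (4070 mL / 500 mL) = 11.31 g
ammonium sulfate: 3.24 g × (4070 mL / 500 mL) = 26.37 g
gellan gum: 7.3 g × (4070 mL / 500 mL) = 59.42 g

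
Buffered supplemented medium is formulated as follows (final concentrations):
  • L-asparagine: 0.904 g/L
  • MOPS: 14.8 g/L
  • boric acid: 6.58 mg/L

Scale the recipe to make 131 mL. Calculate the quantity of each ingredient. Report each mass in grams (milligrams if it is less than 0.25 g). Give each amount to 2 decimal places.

Working volume: 131 mL = 0.131 L.
L-asparagine: 0.904 g/L × 0.131 L = 0.118424 g = 118.42 mg
MOPS: 14.8 g/L × 0.131 L = 1.94 g
boric acid: 6.58 mg/L × 0.131 L = 0.86 mg

L-asparagine 118.42 mg; MOPS 1.94 g; boric acid 0.86 mg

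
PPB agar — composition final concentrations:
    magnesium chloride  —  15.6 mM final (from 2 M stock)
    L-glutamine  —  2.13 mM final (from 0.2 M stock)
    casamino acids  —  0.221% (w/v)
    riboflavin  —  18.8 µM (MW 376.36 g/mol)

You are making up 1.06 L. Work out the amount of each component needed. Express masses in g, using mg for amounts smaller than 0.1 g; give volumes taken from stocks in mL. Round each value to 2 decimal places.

magnesium chloride 8.27 mL; L-glutamine 11.29 mL; casamino acids 2.34 g; riboflavin 7.50 mg

Working volume: 1.06 L.
magnesium chloride: V = C2·V2/C1 = 15.6 mM × 1060 mL ÷ 2000 mM = 8.27 mL
L-glutamine: C1V1 = C2V2 → 2.13 mM × 1060 mL ÷ 200 mM = 11.29 mL
casamino acids: 0.221 g per 100 mL × 1060 mL ÷ 100 = 2.34 g
riboflavin: 18.8 µmol/L × 376.36 g/mol × 1.06 L ÷ 1000 = 7.50 mg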